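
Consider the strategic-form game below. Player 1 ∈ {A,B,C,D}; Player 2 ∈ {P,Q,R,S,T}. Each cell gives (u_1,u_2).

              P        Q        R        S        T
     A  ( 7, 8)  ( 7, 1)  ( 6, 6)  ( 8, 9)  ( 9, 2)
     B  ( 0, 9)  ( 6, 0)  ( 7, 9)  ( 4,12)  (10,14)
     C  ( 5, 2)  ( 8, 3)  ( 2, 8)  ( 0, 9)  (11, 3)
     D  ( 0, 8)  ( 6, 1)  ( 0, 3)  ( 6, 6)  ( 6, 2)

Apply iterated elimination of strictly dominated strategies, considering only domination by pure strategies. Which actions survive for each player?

P1 drop D (A beats it: P:7>0 Q:7>6 R:6>0 S:8>6 T:9>6)
P2 drop P (S beats it: A:9>8 B:12>9 C:9>2)
P2 drop Q (R beats it: A:6>1 B:9>0 C:8>3)
P2 drop R (S beats it: A:9>6 B:12>9 C:9>8)
P1→{A,B,C} P2→{S,T}

Remaining: P1:{A,B,C} P2:{S,T}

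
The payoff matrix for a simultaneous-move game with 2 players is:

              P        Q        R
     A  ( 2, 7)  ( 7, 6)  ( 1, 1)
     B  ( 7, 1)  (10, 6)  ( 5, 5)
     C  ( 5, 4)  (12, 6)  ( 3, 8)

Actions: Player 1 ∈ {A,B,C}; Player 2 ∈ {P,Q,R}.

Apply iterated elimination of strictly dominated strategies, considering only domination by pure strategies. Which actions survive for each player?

P1 drop A (B beats it: P:7>2 Q:10>7 R:5>1)
P2 drop P (Q beats it: B:6>1 C:6>4)
P1→{B,C} P2→{Q,R}

IESDS → P1:{B,C} P2:{Q,R}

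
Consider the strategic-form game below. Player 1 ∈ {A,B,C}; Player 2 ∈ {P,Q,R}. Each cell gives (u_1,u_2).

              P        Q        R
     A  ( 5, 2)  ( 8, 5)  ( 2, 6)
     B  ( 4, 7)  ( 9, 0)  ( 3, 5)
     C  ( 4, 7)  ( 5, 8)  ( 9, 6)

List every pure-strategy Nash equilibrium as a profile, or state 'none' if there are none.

(A,P): not NE [P2→R gives 6>2]
(A,Q): not NE [P1→B gives 9>8; P2→R gives 6>5]
(A,R): not NE [P1→C gives 9>2]
(B,P): not NE [P1→A gives 5>4]
(B,Q): not NE [P2→P gives 7>0]
(B,R): not NE [P1→C gives 9>3; P2→P gives 7>5]
(C,P): not NE [P1→A gives 5>4; P2→Q gives 8>7]
(C,Q): not NE [P1→B gives 9>5]
(C,R): not NE [P2→Q gives 8>6]

Equilibria: none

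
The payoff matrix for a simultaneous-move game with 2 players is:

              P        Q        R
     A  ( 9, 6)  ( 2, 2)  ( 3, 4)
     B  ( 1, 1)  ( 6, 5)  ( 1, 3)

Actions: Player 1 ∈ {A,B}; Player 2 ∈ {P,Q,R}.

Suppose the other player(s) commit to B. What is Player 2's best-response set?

BR_2 = {Q}

u_2(P vs B) = 1
u_2(Q vs B) = 5
u_2(R vs B) = 3
max payoff 5 at {Q}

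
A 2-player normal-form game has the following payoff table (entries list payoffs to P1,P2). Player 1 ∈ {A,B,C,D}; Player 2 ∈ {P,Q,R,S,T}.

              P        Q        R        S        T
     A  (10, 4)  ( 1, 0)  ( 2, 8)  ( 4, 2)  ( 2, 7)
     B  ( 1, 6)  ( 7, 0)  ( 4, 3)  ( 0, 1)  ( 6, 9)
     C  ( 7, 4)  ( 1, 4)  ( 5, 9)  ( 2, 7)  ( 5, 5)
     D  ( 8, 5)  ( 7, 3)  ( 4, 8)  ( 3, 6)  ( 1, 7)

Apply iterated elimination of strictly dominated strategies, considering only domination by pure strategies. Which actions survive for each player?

Survivors P1:{B,C} P2:{R,T}

P2 drop P (T beats it: A:7>4 B:9>6 C:5>4 D:7>5)
P2 drop Q (R beats it: A:8>0 B:3>0 C:9>4 D:8>3)
P2 drop S (R beats it: A:8>2 B:3>1 C:9>7 D:8>6)
P1 drop A (B beats it: R:4>2 T:6>2)
P1 drop D (C beats it: R:5>4 T:5>1)
P1→{B,C} P2→{R,T}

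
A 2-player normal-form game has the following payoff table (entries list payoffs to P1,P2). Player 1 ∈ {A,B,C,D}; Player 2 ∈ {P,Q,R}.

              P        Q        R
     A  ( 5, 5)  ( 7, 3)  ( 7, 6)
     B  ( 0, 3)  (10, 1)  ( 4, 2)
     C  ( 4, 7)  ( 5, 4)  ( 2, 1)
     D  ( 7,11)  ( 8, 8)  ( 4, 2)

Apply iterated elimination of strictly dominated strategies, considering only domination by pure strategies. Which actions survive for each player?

P1 drop C (A beats it: P:5>4 Q:7>5 R:7>2)
P2 drop Q (P beats it: A:5>3 B:3>1 D:11>8)
P1 drop B (A beats it: P:5>0 R:7>4)
P1→{A,D} P2→{P,R}

IESDS → P1:{A,D} P2:{P,R}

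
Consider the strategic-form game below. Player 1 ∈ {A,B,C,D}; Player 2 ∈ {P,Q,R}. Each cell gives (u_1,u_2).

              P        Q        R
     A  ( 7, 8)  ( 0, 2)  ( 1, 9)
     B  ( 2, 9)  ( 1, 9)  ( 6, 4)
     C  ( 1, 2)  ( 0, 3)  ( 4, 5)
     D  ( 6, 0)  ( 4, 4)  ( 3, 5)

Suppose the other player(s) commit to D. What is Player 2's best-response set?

u_2(P vs D) = 0
u_2(Q vs D) = 4
u_2(R vs D) = 5
max payoff 5 at {R}

BR_2 = {R}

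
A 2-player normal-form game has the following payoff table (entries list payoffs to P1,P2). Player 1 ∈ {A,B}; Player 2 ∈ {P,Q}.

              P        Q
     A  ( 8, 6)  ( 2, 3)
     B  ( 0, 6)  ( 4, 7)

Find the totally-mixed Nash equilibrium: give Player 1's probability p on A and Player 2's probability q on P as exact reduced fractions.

p=1/4, q=1/5

P1 indiff ⇒ q·8+(1-q)·2 = q·0+(1-q)·4 ⇒ q(8) = (1-q)(2) ⇒ q = 1/5
P2 indiff ⇒ p·6+(1-p)·6 = p·3+(1-p)·7 ⇒ p(3) = (1-p)(1) ⇒ p = 1/4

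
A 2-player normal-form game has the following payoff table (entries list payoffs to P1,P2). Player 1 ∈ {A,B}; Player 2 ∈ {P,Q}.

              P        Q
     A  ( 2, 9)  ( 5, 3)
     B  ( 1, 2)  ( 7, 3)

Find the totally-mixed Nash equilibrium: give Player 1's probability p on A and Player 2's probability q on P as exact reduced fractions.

(p,q) = (1/7, 2/3)

P1 indiff ⇒ q·2+(1-q)·5 = q·1+(1-q)·7 ⇒ q(1) = (1-q)(2) ⇒ q = 2/3
P2 indiff ⇒ p·9+(1-p)·2 = p·3+(1-p)·3 ⇒ p(6) = (1-p)(1) ⇒ p = 1/7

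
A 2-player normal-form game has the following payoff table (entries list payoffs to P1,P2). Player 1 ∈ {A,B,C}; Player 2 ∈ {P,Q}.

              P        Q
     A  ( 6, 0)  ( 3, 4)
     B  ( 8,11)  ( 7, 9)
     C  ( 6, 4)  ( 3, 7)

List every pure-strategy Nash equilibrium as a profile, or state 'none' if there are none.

PSNE = {(B,P)}

(A,P): not NE [P1→B gives 8>6; P2→Q gives 4>0]
(A,Q): not NE [P1→B gives 7>3]
(B,P): NE
(B,Q): not NE [P2→P gives 11>9]
(C,P): not NE [P1→B gives 8>6; P2→Q gives 7>4]
(C,Q): not NE [P1→B gives 7>3]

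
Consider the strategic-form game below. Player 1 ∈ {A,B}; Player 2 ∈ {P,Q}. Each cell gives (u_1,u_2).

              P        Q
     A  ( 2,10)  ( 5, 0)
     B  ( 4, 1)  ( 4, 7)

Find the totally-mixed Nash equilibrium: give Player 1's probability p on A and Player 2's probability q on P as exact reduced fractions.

P1 indiff ⇒ q·2+(1-q)·5 = q·4+(1-q)·4 ⇒ q(-2) = (1-q)(-1) ⇒ q = 1/3
P2 indiff ⇒ p·10+(1-p)·1 = p·0+(1-p)·7 ⇒ p(10) = (1-p)(6) ⇒ p = 3/8

(p,q) = (3/8, 1/3)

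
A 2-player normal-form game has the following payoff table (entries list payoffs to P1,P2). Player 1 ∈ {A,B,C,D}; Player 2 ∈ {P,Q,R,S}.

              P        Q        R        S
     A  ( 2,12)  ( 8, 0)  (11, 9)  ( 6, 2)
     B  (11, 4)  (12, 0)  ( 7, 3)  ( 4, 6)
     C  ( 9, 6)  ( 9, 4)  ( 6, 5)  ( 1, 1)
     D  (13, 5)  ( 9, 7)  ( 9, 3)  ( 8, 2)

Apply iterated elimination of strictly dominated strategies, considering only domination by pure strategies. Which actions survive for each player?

Survivors P1:{B,D} P2:{P,Q,S}

P1 drop C (B beats it: P:11>9 Q:12>9 R:7>6 S:4>1)
P2 drop R (P beats it: A:12>9 B:4>3 D:5>3)
P1 drop A (D beats it: P:13>2 Q:9>8 S:8>6)
P1→{B,D} P2→{P,Q,S}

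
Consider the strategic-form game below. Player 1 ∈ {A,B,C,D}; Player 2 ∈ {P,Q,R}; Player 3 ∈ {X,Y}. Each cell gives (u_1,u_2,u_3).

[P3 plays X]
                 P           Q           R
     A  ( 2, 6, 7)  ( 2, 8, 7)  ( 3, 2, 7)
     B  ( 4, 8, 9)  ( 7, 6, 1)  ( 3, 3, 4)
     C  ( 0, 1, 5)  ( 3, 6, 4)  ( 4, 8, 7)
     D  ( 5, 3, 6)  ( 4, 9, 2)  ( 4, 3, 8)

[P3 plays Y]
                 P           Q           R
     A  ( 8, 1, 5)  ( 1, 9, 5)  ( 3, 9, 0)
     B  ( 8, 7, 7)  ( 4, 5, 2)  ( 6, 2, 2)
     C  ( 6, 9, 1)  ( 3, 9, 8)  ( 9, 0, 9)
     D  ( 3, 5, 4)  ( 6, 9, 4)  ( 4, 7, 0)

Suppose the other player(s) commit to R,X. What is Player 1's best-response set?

BR_1 = {C,D}

u_1(A vs R,X) = 3
u_1(B vs R,X) = 3
u_1(C vs R,X) = 4
u_1(D vs R,X) = 4
max payoff 4 at {C,D}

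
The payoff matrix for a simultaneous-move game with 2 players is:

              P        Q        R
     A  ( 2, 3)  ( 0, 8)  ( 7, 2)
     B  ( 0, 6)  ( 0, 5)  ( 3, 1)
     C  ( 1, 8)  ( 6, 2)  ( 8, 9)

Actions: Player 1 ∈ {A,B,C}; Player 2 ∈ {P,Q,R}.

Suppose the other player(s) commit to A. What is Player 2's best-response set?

BR_2 = {Q}

u_2(P vs A) = 3
u_2(Q vs A) = 8
u_2(R vs A) = 2
max payoff 8 at {Q}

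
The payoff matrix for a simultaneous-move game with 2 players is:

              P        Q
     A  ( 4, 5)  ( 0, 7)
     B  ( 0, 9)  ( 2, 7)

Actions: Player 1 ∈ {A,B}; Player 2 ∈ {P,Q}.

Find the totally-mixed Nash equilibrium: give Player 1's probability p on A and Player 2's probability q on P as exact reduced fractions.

P1 indiff ⇒ q·4+(1-q)·0 = q·0+(1-q)·2 ⇒ q(4) = (1-q)(2) ⇒ q = 1/3
P2 indiff ⇒ p·5+(1-p)·9 = p·7+(1-p)·7 ⇒ p(-2) = (1-p)(-2) ⇒ p = 1/2

(p,q) = (1/2, 1/3)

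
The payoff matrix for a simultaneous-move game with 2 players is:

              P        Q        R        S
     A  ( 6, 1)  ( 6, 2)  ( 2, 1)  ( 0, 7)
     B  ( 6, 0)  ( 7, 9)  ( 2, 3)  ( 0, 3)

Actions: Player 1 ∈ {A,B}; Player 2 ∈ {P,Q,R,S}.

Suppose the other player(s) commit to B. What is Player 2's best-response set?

argmax u_2 = {Q}

u_2(P vs B) = 0
u_2(Q vs B) = 9
u_2(R vs B) = 3
u_2(S vs B) = 3
max payoff 9 at {Q}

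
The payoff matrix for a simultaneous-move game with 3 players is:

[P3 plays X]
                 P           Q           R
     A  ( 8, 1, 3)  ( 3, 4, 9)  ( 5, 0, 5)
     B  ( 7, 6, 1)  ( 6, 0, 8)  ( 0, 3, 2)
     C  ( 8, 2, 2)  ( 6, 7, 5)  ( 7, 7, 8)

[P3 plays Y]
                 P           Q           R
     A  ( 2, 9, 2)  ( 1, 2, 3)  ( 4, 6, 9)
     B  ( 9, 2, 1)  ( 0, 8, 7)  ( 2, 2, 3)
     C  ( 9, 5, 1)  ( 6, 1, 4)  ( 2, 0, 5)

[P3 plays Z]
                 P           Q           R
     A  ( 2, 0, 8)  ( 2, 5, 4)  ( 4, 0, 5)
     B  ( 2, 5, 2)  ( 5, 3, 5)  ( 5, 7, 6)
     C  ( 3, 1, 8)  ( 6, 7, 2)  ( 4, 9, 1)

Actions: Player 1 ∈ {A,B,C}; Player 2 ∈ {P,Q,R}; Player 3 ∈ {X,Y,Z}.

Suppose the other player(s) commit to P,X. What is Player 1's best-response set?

u_1(A vs P,X) = 8
u_1(B vs P,X) = 7
u_1(C vs P,X) = 8
max payoff 8 at {A,C}

P1 best: {A,C}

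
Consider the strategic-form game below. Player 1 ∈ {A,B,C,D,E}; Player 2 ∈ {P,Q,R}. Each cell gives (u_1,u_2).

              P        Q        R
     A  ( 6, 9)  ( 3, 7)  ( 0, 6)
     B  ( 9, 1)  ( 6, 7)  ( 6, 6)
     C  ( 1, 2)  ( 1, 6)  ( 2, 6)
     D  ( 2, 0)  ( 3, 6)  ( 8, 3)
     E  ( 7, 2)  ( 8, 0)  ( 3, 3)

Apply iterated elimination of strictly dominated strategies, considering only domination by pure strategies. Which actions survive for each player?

P1 drop A (B beats it: P:9>6 Q:6>3 R:6>0)
P1 drop C (B beats it: P:9>1 Q:6>1 R:6>2)
P2 drop P (R beats it: B:6>1 D:3>0 E:3>2)
P1→{B,D,E} P2→{Q,R}

IESDS → P1:{B,D,E} P2:{Q,R}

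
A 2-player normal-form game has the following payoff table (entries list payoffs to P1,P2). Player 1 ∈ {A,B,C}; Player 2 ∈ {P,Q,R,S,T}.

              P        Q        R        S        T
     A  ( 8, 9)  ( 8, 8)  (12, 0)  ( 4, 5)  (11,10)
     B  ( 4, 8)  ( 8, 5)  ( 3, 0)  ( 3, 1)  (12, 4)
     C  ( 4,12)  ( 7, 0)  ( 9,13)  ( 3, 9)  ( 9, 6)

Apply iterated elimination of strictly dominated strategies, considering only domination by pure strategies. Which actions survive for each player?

P1 drop C (A beats it: P:8>4 Q:8>7 R:12>9 S:4>3 T:11>9)
P2 drop Q (P beats it: A:9>8 B:8>5)
P2 drop R (P beats it: A:9>0 B:8>0)
P2 drop S (P beats it: A:9>5 B:8>1)
P1→{A,B} P2→{P,T}

Survivors P1:{A,B} P2:{P,T}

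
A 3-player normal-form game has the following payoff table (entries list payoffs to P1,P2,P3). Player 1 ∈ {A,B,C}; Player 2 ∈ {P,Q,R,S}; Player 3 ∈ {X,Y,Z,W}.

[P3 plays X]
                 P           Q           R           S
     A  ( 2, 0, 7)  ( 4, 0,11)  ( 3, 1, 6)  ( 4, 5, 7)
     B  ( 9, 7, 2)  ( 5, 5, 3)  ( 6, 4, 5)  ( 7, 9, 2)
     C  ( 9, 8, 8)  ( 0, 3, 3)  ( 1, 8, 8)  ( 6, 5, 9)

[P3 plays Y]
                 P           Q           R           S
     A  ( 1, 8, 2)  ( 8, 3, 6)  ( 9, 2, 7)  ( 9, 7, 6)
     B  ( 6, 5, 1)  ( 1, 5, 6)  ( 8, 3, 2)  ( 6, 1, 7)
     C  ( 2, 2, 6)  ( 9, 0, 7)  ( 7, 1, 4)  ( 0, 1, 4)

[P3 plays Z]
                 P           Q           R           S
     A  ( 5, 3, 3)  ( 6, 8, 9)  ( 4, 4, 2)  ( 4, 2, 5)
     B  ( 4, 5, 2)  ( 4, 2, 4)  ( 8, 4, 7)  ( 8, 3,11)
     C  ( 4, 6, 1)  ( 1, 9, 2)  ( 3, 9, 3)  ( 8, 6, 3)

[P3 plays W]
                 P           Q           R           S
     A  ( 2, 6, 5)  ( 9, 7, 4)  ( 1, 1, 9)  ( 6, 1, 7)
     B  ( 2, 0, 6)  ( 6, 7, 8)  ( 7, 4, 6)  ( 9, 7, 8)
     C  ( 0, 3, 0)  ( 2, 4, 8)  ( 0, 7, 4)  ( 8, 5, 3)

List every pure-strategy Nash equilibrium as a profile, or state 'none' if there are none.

(A,P,X): not NE [P1→C gives 9>2; P2→S gives 5>0]
(A,P,Y): not NE [P1→B gives 6>1; P3→X gives 7>2]
(A,P,Z): not NE [P2→Q gives 8>3; P3→X gives 7>3]
(A,P,W): not NE [P2→Q gives 7>6; P3→X gives 7>5]
(A,Q,X): not NE [P1→B gives 5>4; P2→S gives 5>0]
(A,Q,Y): not NE [P1→C gives 9>8; P2→P gives 8>3; P3→X gives 11>6]
(A,Q,Z): not NE [P3→X gives 11>9]
(A,Q,W): not NE [P3→X gives 11>4]
(A,R,X): not NE [P1→B gives 6>3; P2→S gives 5>1; P3→W gives 9>6]
(A,R,Y): not NE [P2→P gives 8>2; P3→W gives 9>7]
(A,R,Z): not NE [P1→B gives 8>4; P2→Q gives 8>4; P3→W gives 9>2]
(A,R,W): not NE [P1→B gives 7>1; P2→Q gives 7>1]
(A,S,X): not NE [P1→B gives 7>4]
(A,S,Y): not NE [P2→P gives 8>7; P3→W gives 7>6]
(A,S,Z): not NE [P1→C gives 8>4; P2→Q gives 8>2; P3→W gives 7>5]
(A,S,W): not NE [P1→B gives 9>6; P2→Q gives 7>1]
(B,P,X): not NE [P2→S gives 9>7; P3→W gives 6>2]
(B,P,Y): not NE [P3→W gives 6>1]
(B,P,Z): not NE [P1→A gives 5>4; P3→W gives 6>2]
(B,P,W): not NE [P2→S gives 7>0]
(B,Q,X): not NE [P2→S gives 9>5; P3→W gives 8>3]
(B,Q,Y): not NE [P1→C gives 9>1; P3→W gives 8>6]
(B,Q,Z): not NE [P1→A gives 6>4; P2→P gives 5>2; P3→W gives 8>4]
(B,Q,W): not NE [P1→A gives 9>6]
(B,R,X): not NE [P2→S gives 9>4; P3→Z gives 7>5]
(B,R,Y): not NE [P1→A gives 9>8; P2→Q gives 5>3; P3→Z gives 7>2]
(B,R,Z): not NE [P2→P gives 5>4]
(B,R,W): not NE [P2→S gives 7>4; P3→Z gives 7>6]
(B,S,X): not NE [P3→Z gives 11>2]
(B,S,Y): not NE [P1→A gives 9>6; P2→Q gives 5>1; P3→Z gives 11>7]
(B,S,Z): not NE [P2→P gives 5>3]
(B,S,W): not NE [P3→Z gives 11>8]
(C,P,X): NE
(C,P,Y): not NE [P1→B gives 6>2; P3→X gives 8>6]
(C,P,Z): not NE [P1→A gives 5>4; P2→R gives 9>6; P3→X gives 8>1]
(C,P,W): not NE [P1→B gives 2>0; P2→R gives 7>3; P3→X gives 8>0]
(C,Q,X): not NE [P1→B gives 5>0; P2→R gives 8>3; P3→W gives 8>3]
(C,Q,Y): not NE [P2→P gives 2>0; P3→W gives 8>7]
(C,Q,Z): not NE [P1→A gives 6>1; P3→W gives 8>2]
(C,Q,W): not NE [P1→A gives 9>2; P2→R gives 7>4]
(C,R,X): not NE [P1→B gives 6>1]
(C,R,Y): not NE [P1→A gives 9>7; P2→P gives 2>1; P3→X gives 8>4]
(C,R,Z): not NE [P1→B gives 8>3; P3→X gives 8>3]
(C,R,W): not NE [P1→B gives 7>0; P3→X gives 8>4]
(C,S,X): not NE [P1→B gives 7>6; P2→R gives 8>5]
(C,S,Y): not NE [P1→A gives 9>0; P2→P gives 2>1; P3→X gives 9>4]
(C,S,Z): not NE [P2→R gives 9>6; P3→X gives 9>3]
(C,S,W): not NE [P1→B gives 9>8; P2→R gives 7>5; P3→X gives 9>3]

Nash profiles: (C,P,X)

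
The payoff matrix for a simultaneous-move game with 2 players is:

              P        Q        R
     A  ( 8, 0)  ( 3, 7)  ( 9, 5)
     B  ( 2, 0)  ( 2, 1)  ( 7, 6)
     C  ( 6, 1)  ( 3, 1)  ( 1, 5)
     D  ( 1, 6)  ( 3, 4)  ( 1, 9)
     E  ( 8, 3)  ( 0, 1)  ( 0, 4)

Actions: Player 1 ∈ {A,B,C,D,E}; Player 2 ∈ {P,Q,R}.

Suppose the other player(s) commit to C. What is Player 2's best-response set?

BR_2 = {R}

u_2(P vs C) = 1
u_2(Q vs C) = 1
u_2(R vs C) = 5
max payoff 5 at {R}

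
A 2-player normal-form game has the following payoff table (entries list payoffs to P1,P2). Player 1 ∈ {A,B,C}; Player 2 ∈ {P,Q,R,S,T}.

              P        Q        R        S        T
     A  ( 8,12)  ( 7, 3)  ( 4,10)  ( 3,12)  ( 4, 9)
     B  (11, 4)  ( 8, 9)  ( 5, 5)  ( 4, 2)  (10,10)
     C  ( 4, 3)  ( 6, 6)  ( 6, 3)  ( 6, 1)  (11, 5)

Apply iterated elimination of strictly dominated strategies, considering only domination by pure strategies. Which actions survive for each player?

P1 drop A (B beats it: P:11>8 Q:8>7 R:5>4 S:4>3 T:10>4)
P2 drop P (Q beats it: B:9>4 C:6>3)
P2 drop R (Q beats it: B:9>5 C:6>3)
P2 drop S (Q beats it: B:9>2 C:6>1)
P1→{B,C} P2→{Q,T}

Survivors P1:{B,C} P2:{Q,T}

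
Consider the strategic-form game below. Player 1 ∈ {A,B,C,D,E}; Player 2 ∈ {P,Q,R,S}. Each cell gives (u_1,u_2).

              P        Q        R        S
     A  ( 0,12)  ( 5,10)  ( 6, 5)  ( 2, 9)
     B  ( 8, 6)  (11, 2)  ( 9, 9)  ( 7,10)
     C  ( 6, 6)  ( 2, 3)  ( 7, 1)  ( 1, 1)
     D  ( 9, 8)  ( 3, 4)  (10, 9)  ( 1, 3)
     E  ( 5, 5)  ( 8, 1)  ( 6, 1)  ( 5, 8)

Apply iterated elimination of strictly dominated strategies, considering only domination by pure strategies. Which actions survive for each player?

Remaining: P1:{B,D} P2:{R,S}

P1 drop A (B beats it: P:8>0 Q:11>5 R:9>6 S:7>2)
P1 drop C (B beats it: P:8>6 Q:11>2 R:9>7 S:7>1)
P1 drop E (B beats it: P:8>5 Q:11>8 R:9>6 S:7>5)
P2 drop P (R beats it: B:9>6 D:9>8)
P2 drop Q (R beats it: B:9>2 D:9>4)
P1→{B,D} P2→{R,S}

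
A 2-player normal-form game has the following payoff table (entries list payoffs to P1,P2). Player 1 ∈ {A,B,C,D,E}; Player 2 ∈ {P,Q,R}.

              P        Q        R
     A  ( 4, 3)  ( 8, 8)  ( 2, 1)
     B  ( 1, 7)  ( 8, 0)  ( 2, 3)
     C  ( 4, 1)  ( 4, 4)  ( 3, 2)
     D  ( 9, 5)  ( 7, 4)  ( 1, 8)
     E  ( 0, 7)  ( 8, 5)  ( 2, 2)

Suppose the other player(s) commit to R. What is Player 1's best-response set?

P1 best: {C}

u_1(A vs R) = 2
u_1(B vs R) = 2
u_1(C vs R) = 3
u_1(D vs R) = 1
u_1(E vs R) = 2
max payoff 3 at {C}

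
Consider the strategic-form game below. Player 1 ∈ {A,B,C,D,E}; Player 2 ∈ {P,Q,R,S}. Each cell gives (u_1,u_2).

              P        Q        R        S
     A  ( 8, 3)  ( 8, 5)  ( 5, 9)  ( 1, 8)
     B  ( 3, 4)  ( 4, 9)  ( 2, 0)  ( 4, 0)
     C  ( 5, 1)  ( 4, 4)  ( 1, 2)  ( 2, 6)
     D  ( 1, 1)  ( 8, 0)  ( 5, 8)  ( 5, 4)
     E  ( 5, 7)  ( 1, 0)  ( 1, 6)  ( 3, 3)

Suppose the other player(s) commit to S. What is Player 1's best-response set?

P1 best: {D}

u_1(A vs S) = 1
u_1(B vs S) = 4
u_1(C vs S) = 2
u_1(D vs S) = 5
u_1(E vs S) = 3
max payoff 5 at {D}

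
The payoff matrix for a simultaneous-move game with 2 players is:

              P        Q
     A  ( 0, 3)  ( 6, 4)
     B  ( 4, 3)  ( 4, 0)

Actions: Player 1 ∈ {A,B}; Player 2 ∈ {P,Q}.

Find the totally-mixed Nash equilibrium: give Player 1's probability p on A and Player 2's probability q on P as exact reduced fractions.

(p,q) = (3/4, 1/3)

P1 indiff ⇒ q·0+(1-q)·6 = q·4+(1-q)·4 ⇒ q(-4) = (1-q)(-2) ⇒ q = 1/3
P2 indiff ⇒ p·3+(1-p)·3 = p·4+(1-p)·0 ⇒ p(-1) = (1-p)(-3) ⇒ p = 3/4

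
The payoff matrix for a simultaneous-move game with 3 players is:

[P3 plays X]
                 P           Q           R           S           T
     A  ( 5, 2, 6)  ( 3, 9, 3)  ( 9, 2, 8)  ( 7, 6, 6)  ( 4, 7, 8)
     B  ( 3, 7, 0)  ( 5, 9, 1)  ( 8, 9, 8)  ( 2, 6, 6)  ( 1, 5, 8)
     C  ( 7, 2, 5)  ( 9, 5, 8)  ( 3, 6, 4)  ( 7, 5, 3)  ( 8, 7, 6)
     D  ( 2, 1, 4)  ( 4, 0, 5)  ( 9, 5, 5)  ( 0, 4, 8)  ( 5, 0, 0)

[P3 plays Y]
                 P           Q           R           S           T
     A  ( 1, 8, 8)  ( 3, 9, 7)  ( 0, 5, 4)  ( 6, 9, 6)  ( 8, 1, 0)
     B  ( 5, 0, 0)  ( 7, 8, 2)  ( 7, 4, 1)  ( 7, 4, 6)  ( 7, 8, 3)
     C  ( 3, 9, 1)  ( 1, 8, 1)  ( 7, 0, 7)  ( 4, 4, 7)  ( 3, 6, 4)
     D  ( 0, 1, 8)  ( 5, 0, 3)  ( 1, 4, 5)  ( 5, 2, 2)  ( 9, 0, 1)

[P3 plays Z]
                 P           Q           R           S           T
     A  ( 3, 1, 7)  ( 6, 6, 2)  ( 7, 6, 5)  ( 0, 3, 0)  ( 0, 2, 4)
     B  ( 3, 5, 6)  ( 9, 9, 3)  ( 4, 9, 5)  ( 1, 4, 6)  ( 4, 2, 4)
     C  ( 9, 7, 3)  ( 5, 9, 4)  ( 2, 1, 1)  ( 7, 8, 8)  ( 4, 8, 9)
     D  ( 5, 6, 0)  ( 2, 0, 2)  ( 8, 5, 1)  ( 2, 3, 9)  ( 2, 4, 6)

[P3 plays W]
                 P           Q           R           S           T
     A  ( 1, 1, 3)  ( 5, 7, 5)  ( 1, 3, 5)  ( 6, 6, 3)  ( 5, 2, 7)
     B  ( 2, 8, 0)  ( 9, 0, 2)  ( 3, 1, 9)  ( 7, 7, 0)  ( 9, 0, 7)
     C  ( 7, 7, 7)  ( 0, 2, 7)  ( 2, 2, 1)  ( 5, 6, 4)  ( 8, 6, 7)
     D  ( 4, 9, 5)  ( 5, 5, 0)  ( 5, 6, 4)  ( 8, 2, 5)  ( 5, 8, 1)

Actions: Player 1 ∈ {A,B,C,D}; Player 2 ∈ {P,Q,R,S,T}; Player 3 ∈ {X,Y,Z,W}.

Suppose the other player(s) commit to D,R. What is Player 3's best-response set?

u_3(X vs D,R) = 5
u_3(Y vs D,R) = 5
u_3(Z vs D,R) = 1
u_3(W vs D,R) = 4
max payoff 5 at {X,Y}

BR_3 = {X,Y}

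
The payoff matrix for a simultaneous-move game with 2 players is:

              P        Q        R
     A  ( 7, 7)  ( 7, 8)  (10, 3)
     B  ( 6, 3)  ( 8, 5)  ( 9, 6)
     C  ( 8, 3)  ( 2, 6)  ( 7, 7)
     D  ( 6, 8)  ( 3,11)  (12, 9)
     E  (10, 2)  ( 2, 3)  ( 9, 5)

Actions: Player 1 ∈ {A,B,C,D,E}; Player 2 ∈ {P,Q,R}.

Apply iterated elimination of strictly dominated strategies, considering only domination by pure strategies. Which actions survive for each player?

P2 drop P (Q beats it: A:8>7 B:5>3 C:6>3 D:11>8 E:3>2)
P1 drop C (A beats it: Q:7>2 R:10>7)
P1 drop E (A beats it: Q:7>2 R:10>9)
P1→{A,B,D} P2→{Q,R}

Remaining: P1:{A,B,D} P2:{Q,R}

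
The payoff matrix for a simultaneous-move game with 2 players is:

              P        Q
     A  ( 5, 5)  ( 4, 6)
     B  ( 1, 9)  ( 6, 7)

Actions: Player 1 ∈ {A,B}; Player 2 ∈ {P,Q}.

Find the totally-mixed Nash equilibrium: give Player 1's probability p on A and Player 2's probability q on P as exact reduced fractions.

P1 indiff ⇒ q·5+(1-q)·4 = q·1+(1-q)·6 ⇒ q(4) = (1-q)(2) ⇒ q = 1/3
P2 indiff ⇒ p·5+(1-p)·9 = p·6+(1-p)·7 ⇒ p(-1) = (1-p)(-2) ⇒ p = 2/3

p=2/3, q=1/3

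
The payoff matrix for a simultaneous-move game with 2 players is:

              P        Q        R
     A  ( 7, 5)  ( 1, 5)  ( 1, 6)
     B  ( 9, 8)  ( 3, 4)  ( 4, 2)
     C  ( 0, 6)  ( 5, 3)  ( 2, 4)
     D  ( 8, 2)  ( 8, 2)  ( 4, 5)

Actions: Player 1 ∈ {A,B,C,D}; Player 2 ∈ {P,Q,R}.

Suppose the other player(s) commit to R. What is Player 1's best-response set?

BR_1 = {B,D}

u_1(A vs R) = 1
u_1(B vs R) = 4
u_1(C vs R) = 2
u_1(D vs R) = 4
max payoff 4 at {B,D}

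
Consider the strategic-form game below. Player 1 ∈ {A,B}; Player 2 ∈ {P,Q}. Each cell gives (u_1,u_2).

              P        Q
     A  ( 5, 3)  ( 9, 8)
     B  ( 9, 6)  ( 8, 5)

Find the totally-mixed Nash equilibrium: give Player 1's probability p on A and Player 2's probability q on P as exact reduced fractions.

P1 indiff ⇒ q·5+(1-q)·9 = q·9+(1-q)·8 ⇒ q(-4) = (1-q)(-1) ⇒ q = 1/5
P2 indiff ⇒ p·3+(1-p)·6 = p·8+(1-p)·5 ⇒ p(-5) = (1-p)(-1) ⇒ p = 1/6

P1 mixes 1/6 on A; P2 mixes 1/5 on P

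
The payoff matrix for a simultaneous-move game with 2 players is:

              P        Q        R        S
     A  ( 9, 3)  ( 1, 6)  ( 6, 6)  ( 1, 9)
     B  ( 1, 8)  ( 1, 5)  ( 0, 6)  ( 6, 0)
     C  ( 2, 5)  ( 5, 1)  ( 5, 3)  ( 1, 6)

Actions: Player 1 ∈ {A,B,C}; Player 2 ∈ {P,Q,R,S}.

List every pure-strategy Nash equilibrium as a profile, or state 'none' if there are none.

(A,P): not NE [P2→S gives 9>3]
(A,Q): not NE [P1→C gives 5>1; P2→S gives 9>6]
(A,R): not NE [P2→S gives 9>6]
(A,S): not NE [P1→B gives 6>1]
(B,P): not NE [P1→A gives 9>1]
(B,Q): not NE [P1→C gives 5>1; P2→P gives 8>5]
(B,R): not NE [P1→A gives 6>0; P2→P gives 8>6]
(B,S): not NE [P2→P gives 8>0]
(C,P): not NE [P1→A gives 9>2; P2→S gives 6>5]
(C,Q): not NE [P2→S gives 6>1]
(C,R): not NE [P1→A gives 6>5; P2→S gives 6>3]
(C,S): not NE [P1→B gives 6>1]

No pure NE.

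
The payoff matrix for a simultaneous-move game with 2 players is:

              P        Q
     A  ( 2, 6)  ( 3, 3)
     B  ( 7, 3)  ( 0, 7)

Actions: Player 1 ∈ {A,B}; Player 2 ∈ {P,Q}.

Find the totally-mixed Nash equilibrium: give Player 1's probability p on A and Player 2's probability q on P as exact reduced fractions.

P1 indiff ⇒ q·2+(1-q)·3 = q·7+(1-q)·0 ⇒ q(-5) = (1-q)(-3) ⇒ q = 3/8
P2 indiff ⇒ p·6+(1-p)·3 = p·3+(1-p)·7 ⇒ p(3) = (1-p)(4) ⇒ p = 4/7

(p,q) = (4/7, 3/8)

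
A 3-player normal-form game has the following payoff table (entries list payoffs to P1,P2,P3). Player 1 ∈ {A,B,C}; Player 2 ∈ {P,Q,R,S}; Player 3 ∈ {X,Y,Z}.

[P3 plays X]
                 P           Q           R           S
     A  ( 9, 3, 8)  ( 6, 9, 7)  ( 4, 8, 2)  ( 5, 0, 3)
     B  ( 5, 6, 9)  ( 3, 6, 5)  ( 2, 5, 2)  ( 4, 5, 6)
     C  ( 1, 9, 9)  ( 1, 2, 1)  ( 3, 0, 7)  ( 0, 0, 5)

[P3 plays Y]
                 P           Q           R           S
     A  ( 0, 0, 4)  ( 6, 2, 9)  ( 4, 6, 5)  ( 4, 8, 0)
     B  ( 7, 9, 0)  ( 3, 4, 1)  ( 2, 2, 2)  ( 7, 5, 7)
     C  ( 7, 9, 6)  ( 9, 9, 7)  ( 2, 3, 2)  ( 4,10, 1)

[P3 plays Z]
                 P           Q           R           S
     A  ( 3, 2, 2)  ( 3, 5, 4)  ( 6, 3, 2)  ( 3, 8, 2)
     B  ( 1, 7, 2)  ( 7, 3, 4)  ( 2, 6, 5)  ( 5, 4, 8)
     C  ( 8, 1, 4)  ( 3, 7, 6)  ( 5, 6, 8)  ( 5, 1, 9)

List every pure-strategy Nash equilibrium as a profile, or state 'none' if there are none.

(A,P,X): not NE [P2→Q gives 9>3]
(A,P,Y): not NE [P1→C gives 7>0; P2→S gives 8>0; P3→X gives 8>4]
(A,P,Z): not NE [P1→C gives 8>3; P2→S gives 8>2; P3→X gives 8>2]
(A,Q,X): not NE [P3→Y gives 9>7]
(A,Q,Y): not NE [P1→C gives 9>6; P2→S gives 8>2]
(A,Q,Z): not NE [P1→B gives 7>3; P2→S gives 8>5; P3→Y gives 9>4]
(A,R,X): not NE [P2→Q gives 9>8; P3→Y gives 5>2]
(A,R,Y): not NE [P2→S gives 8>6]
(A,R,Z): not NE [P2→S gives 8>3; P3→Y gives 5>2]
(A,S,X): not NE [P2→Q gives 9>0]
(A,S,Y): not NE [P1→B gives 7>4; P3→X gives 3>0]
(A,S,Z): not NE [P1→C gives 5>3; P3→X gives 3>2]
(B,P,X): not NE [P1→A gives 9>5]
(B,P,Y): not NE [P3→X gives 9>0]
(B,P,Z): not NE [P1→C gives 8>1; P3→X gives 9>2]
(B,Q,X): not NE [P1→A gives 6>3]
(B,Q,Y): not NE [P1→C gives 9>3; P2→P gives 9>4; P3→X gives 5>1]
(B,Q,Z): not NE [P2→P gives 7>3; P3→X gives 5>4]
(B,R,X): not NE [P1→A gives 4>2; P2→Q gives 6>5; P3→Z gives 5>2]
(B,R,Y): not NE [P1→A gives 4>2; P2→P gives 9>2; P3→Z gives 5>2]
(B,R,Z): not NE [P1→A gives 6>2; P2→P gives 7>6]
(B,S,X): not NE [P1→A gives 5>4; P2→Q gives 6>5; P3→Z gives 8>6]
(B,S,Y): not NE [P2→P gives 9>5; P3→Z gives 8>7]
(B,S,Z): not NE [P2→P gives 7>4]
(C,P,X): not NE [P1→A gives 9>1]
(C,P,Y): not NE [P2→S gives 10>9; P3→X gives 9>6]
(C,P,Z): not NE [P2→Q gives 7>1; P3→X gives 9>4]
(C,Q,X): not NE [P1→A gives 6>1; P2→P gives 9>2; P3→Y gives 7>1]
(C,Q,Y): not NE [P2→S gives 10>9]
(C,Q,Z): not NE [P1→B gives 7>3; P3→Y gives 7>6]
(C,R,X): not NE [P1→A gives 4>3; P2→P gives 9>0; P3→Z gives 8>7]
(C,R,Y): not NE [P1→A gives 4>2; P2→S gives 10>3; P3→Z gives 8>2]
(C,R,Z): not NE [P1→A gives 6>5; P2→Q gives 7>6]
(C,S,X): not NE [P1→A gives 5>0; P2→P gives 9>0; P3→Z gives 9>5]
(C,S,Y): not NE [P1→B gives 7>4; P3→Z gives 9>1]
(C,S,Z): not NE [P2→Q gives 7>1]

Equilibria: none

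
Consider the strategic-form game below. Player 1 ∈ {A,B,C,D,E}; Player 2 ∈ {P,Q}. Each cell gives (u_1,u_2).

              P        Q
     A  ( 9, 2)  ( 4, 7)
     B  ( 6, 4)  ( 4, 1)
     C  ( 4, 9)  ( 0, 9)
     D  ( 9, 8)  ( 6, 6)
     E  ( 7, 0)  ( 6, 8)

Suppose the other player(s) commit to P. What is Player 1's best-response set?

BR_1 = {A,D}

u_1(A vs P) = 9
u_1(B vs P) = 6
u_1(C vs P) = 4
u_1(D vs P) = 9
u_1(E vs P) = 7
max payoff 9 at {A,D}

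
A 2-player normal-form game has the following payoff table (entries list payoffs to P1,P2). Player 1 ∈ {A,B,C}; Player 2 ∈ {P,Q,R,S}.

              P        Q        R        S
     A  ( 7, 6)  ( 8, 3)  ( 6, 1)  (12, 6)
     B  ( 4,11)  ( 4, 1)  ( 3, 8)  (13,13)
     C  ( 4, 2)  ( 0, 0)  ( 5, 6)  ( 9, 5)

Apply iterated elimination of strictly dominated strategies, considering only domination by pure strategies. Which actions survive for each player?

Remaining: P1:{A,B} P2:{P,S}

P1 drop C (A beats it: P:7>4 Q:8>0 R:6>5 S:12>9)
P2 drop Q (P beats it: A:6>3 B:11>1)
P2 drop R (P beats it: A:6>1 B:11>8)
P1→{A,B} P2→{P,S}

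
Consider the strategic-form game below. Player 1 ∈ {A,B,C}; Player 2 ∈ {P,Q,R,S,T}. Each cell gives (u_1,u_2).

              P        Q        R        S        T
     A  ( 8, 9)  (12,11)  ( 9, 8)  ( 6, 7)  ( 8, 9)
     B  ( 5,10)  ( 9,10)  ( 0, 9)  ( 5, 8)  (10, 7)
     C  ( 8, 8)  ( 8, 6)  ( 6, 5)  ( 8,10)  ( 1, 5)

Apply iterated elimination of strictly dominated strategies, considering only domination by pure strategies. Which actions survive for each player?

Survivors P1:{A,C} P2:{P,Q,S}

P2 drop R (P beats it: A:9>8 B:10>9 C:8>5)
P2 drop T (Q beats it: A:11>9 B:10>7 C:6>5)
P1 drop B (A beats it: P:8>5 Q:12>9 S:6>5)
P1→{A,C} P2→{P,Q,S}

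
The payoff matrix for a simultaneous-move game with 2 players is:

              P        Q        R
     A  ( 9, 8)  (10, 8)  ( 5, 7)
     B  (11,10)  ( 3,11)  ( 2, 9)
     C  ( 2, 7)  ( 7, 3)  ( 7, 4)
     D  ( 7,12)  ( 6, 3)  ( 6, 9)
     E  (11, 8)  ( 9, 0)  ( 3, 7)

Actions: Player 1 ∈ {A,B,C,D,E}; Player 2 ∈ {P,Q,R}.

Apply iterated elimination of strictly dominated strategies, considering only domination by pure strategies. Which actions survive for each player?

Remaining: P1:{A,B,E} P2:{P,Q}

P2 drop R (P beats it: A:8>7 B:10>9 C:7>4 D:12>9 E:8>7)
P1 drop C (A beats it: P:9>2 Q:10>7)
P1 drop D (A beats it: P:9>7 Q:10>6)
P1→{A,B,E} P2→{P,Q}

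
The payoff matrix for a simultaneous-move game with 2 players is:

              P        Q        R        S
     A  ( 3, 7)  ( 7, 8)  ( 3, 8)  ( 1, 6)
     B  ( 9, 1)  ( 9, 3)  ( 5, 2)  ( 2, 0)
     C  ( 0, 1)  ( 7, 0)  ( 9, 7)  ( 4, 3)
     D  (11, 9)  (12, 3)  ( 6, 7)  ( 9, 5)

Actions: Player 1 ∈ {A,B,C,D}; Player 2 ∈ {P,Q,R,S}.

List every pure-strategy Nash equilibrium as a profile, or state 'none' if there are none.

NE set: (C,R), (D,P)

(A,P): not NE [P1→D gives 11>3; P2→R gives 8>7]
(A,Q): not NE [P1→D gives 12>7]
(A,R): not NE [P1→C gives 9>3]
(A,S): not NE [P1→D gives 9>1; P2→R gives 8>6]
(B,P): not NE [P1→D gives 11>9; P2→Q gives 3>1]
(B,Q): not NE [P1→D gives 12>9]
(B,R): not NE [P1→C gives 9>5; P2→Q gives 3>2]
(B,S): not NE [P1→D gives 9>2; P2→Q gives 3>0]
(C,P): not NE [P1→D gives 11>0; P2→R gives 7>1]
(C,Q): not NE [P1→D gives 12>7; P2→R gives 7>0]
(C,R): NE
(C,S): not NE [P1→D gives 9>4; P2→R gives 7>3]
(D,P): NE
(D,Q): not NE [P2→P gives 9>3]
(D,R): not NE [P1→C gives 9>6; P2→P gives 9>7]
(D,S): not NE [P2→P gives 9>5]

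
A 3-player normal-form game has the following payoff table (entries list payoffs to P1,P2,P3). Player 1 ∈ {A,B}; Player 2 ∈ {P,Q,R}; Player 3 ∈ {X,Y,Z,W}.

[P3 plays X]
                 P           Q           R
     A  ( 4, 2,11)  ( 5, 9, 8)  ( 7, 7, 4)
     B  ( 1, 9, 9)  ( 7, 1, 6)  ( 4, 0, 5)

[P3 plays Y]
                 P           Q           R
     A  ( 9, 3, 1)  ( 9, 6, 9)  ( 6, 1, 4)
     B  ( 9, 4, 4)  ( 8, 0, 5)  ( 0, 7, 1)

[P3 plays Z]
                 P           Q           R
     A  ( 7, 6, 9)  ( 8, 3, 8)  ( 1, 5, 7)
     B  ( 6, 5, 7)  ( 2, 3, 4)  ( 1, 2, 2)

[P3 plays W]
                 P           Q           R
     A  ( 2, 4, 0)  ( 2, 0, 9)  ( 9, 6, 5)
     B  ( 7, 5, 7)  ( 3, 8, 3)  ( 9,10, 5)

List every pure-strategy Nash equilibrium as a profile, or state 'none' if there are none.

(A,P,X): not NE [P2→Q gives 9>2]
(A,P,Y): not NE [P2→Q gives 6>3; P3→X gives 11>1]
(A,P,Z): not NE [P3→X gives 11>9]
(A,P,W): not NE [P1→B gives 7>2; P2→R gives 6>4; P3→X gives 11>0]
(A,Q,X): not NE [P1→B gives 7>5; P3→W gives 9>8]
(A,Q,Y): NE
(A,Q,Z): not NE [P2→P gives 6>3; P3→W gives 9>8]
(A,Q,W): not NE [P1→B gives 3>2; P2→R gives 6>0]
(A,R,X): not NE [P2→Q gives 9>7; P3→Z gives 7>4]
(A,R,Y): not NE [P2→Q gives 6>1; P3→Z gives 7>4]
(A,R,Z): not NE [P2→P gives 6>5]
(A,R,W): not NE [P3→Z gives 7>5]
(B,P,X): not NE [P1→A gives 4>1]
(B,P,Y): not NE [P2→R gives 7>4; P3→X gives 9>4]
(B,P,Z): not NE [P1→A gives 7>6; P3→X gives 9>7]
(B,P,W): not NE [P2→R gives 10>5; P3→X gives 9>7]
(B,Q,X): not NE [P2→P gives 9>1]
(B,Q,Y): not NE [P1→A gives 9>8; P2→R gives 7>0; P3→X gives 6>5]
(B,Q,Z): not NE [P1→A gives 8>2; P2→P gives 5>3; P3→X gives 6>4]
(B,Q,W): not NE [P2→R gives 10>8; P3→X gives 6>3]
(B,R,X): not NE [P1→A gives 7>4; P2→P gives 9>0]
(B,R,Y): not NE [P1→A gives 6>0; P3→W gives 5>1]
(B,R,Z): not NE [P2→P gives 5>2; P3→W gives 5>2]
(B,R,W): NE

PSNE = {(A,Q,Y), (B,R,W)}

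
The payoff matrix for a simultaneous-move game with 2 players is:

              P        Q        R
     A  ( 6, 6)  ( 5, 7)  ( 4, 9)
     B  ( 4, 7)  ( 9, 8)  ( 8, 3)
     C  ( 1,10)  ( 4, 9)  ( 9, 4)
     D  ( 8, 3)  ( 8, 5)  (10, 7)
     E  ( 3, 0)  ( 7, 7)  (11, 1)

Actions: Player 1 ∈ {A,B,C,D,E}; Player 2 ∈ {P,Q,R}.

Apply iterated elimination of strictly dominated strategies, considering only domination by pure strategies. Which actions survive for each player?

Survivors P1:{B,D,E} P2:{Q,R}

P1 drop A (D beats it: P:8>6 Q:8>5 R:10>4)
P1 drop C (D beats it: P:8>1 Q:8>4 R:10>9)
P2 drop P (Q beats it: B:8>7 D:5>3 E:7>0)
P1→{B,D,E} P2→{Q,R}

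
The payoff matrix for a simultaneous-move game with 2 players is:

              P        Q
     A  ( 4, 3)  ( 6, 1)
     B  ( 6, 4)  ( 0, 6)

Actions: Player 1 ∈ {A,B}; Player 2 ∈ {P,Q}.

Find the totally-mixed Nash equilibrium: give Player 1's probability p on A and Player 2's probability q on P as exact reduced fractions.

P1 indiff ⇒ q·4+(1-q)·6 = q·6+(1-q)·0 ⇒ q(-2) = (1-q)(-6) ⇒ q = 3/4
P2 indiff ⇒ p·3+(1-p)·4 = p·1+(1-p)·6 ⇒ p(2) = (1-p)(2) ⇒ p = 1/2

(p,q) = (1/2, 3/4)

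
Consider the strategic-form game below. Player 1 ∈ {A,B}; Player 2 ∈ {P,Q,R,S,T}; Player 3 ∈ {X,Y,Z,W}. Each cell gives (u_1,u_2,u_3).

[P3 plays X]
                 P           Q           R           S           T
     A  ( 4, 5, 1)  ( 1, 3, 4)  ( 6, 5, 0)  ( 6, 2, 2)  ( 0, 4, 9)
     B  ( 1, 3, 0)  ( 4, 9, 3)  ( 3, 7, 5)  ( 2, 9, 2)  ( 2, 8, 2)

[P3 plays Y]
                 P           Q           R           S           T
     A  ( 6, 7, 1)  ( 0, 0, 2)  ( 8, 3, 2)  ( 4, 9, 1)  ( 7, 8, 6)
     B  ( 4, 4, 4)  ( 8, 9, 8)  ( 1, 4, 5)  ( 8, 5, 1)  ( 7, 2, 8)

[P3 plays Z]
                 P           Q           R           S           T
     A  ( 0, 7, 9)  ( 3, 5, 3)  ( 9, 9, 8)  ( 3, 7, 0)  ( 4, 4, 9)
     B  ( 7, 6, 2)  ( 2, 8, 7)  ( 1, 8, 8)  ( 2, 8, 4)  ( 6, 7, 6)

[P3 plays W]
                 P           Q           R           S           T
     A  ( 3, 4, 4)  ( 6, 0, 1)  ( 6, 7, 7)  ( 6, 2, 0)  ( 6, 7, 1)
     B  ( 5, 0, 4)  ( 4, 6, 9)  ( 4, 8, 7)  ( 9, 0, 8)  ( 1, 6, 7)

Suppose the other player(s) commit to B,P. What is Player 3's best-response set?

argmax u_3 = {Y,W}

u_3(X vs B,P) = 0
u_3(Y vs B,P) = 4
u_3(Z vs B,P) = 2
u_3(W vs B,P) = 4
max payoff 4 at {Y,W}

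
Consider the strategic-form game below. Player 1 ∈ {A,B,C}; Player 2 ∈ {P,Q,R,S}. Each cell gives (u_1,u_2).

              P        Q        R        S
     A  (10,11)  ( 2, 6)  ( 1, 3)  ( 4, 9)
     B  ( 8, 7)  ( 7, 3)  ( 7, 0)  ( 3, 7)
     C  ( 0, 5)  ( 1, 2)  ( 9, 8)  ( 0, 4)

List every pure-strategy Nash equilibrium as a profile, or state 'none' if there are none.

(A,P): NE
(A,Q): not NE [P1→B gives 7>2; P2→P gives 11>6]
(A,R): not NE [P1→C gives 9>1; P2→P gives 11>3]
(A,S): not NE [P2→P gives 11>9]
(B,P): not NE [P1→A gives 10>8]
(B,Q): not NE [P2→S gives 7>3]
(B,R): not NE [P1→C gives 9>7; P2→S gives 7>0]
(B,S): not NE [P1→A gives 4>3]
(C,P): not NE [P1→A gives 10>0; P2→R gives 8>5]
(C,Q): not NE [P1→B gives 7>1; P2→R gives 8>2]
(C,R): NE
(C,S): not NE [P1→A gives 4>0; P2→R gives 8>4]

NE set: (A,P), (C,R)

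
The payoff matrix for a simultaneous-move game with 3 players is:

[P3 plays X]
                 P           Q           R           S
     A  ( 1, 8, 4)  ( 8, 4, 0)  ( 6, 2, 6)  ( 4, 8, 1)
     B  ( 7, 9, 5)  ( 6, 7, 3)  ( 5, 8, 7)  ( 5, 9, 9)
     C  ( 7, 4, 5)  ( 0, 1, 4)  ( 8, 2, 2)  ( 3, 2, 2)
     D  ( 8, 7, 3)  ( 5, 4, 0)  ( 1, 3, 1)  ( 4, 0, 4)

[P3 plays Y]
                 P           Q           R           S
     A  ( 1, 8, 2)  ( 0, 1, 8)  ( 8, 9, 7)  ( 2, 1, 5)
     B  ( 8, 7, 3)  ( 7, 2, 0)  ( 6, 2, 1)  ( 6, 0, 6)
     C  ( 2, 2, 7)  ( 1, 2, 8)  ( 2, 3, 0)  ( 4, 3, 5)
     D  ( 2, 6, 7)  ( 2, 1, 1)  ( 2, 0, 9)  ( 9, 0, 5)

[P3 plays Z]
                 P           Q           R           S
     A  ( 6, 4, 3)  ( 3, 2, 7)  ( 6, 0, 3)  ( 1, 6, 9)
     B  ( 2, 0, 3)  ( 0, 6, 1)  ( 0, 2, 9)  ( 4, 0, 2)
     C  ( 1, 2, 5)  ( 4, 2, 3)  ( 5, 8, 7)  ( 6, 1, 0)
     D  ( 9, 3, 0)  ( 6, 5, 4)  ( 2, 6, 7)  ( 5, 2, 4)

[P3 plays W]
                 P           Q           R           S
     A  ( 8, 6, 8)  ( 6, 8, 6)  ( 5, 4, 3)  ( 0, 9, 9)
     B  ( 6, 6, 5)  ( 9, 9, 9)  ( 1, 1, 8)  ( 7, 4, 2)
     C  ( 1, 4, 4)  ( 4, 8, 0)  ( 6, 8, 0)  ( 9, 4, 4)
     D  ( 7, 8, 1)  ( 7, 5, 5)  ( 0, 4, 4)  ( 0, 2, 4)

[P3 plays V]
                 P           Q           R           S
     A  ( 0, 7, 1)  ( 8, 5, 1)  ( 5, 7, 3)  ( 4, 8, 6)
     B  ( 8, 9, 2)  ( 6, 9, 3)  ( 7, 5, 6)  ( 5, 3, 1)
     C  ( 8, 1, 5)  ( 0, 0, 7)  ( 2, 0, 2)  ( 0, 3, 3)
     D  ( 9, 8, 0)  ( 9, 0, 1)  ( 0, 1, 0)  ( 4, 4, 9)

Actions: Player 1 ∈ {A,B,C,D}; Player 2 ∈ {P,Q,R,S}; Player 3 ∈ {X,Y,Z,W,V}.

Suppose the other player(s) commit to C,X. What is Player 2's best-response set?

P2 best: {P}

u_2(P vs C,X) = 4
u_2(Q vs C,X) = 1
u_2(R vs C,X) = 2
u_2(S vs C,X) = 2
max payoff 4 at {P}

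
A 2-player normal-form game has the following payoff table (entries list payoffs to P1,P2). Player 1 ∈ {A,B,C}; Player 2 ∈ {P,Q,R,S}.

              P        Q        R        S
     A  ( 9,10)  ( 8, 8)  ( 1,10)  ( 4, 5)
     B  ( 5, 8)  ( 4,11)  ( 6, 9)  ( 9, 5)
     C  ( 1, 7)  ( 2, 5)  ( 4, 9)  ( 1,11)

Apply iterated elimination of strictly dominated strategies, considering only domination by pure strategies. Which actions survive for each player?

Survivors P1:{A,B} P2:{P,Q,R}

P1 drop C (B beats it: P:5>1 Q:4>2 R:6>4 S:9>1)
P2 drop S (P beats it: A:10>5 B:8>5)
P1→{A,B} P2→{P,Q,R}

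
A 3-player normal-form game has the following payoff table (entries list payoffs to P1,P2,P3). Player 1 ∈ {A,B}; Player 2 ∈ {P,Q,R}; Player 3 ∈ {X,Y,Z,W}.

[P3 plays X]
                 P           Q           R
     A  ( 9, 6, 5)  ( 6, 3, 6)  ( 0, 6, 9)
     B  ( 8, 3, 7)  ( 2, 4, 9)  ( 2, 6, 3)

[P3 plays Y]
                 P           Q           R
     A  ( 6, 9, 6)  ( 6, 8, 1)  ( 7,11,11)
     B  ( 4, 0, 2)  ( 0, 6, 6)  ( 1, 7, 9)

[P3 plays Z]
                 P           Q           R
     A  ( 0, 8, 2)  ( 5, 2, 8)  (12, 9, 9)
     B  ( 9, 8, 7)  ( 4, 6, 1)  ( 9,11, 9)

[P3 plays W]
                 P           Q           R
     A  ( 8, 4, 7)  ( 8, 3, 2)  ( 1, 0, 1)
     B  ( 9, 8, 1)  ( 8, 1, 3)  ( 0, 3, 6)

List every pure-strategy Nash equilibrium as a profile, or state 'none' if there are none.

(A,P,X): not NE [P3→W gives 7>5]
(A,P,Y): not NE [P2→R gives 11>9; P3→W gives 7>6]
(A,P,Z): not NE [P1→B gives 9>0; P2→R gives 9>8; P3→W gives 7>2]
(A,P,W): not NE [P1→B gives 9>8]
(A,Q,X): not NE [P2→R gives 6>3; P3→Z gives 8>6]
(A,Q,Y): not NE [P2→R gives 11>8; P3→Z gives 8>1]
(A,Q,Z): not NE [P2→R gives 9>2]
(A,Q,W): not NE [P2→P gives 4>3; P3→Z gives 8>2]
(A,R,X): not NE [P1→B gives 2>0; P3→Y gives 11>9]
(A,R,Y): NE
(A,R,Z): not NE [P3→Y gives 11>9]
(A,R,W): not NE [P2→P gives 4>0; P3→Y gives 11>1]
(B,P,X): not NE [P1→A gives 9>8; P2→R gives 6>3]
(B,P,Y): not NE [P1→A gives 6>4; P2→R gives 7>0; P3→Z gives 7>2]
(B,P,Z): not NE [P2→R gives 11>8]
(B,P,W): not NE [P3→Z gives 7>1]
(B,Q,X): not NE [P1→A gives 6>2; P2→R gives 6>4]
(B,Q,Y): not NE [P1→A gives 6>0; P2→R gives 7>6; P3→X gives 9>6]
(B,Q,Z): not NE [P1→A gives 5>4; P2→R gives 11>6; P3→X gives 9>1]
(B,Q,W): not NE [P2→P gives 8>1; P3→X gives 9>3]
(B,R,X): not NE [P3→Z gives 9>3]
(B,R,Y): not NE [P1→A gives 7>1]
(B,R,Z): not NE [P1→A gives 12>9]
(B,R,W): not NE [P1→A gives 1>0; P2→P gives 8>3; P3→Z gives 9>6]

Nash profiles: (A,R,Y)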